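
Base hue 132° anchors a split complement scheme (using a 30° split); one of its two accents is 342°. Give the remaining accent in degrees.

Split-complementary hues sit 30° either side of the complement.
Complement of the base 132°: 132 + 180 = 312°
The given accent 342° is 30° one side of 312°; the other accent sits 30° the other side: 312 − 30 = 282°

282°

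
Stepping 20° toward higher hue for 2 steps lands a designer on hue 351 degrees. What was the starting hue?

311°

2 steps of 20° (toward higher hue) give a net shift of +40°.
Start = end − shift: 351 − 40 = 311°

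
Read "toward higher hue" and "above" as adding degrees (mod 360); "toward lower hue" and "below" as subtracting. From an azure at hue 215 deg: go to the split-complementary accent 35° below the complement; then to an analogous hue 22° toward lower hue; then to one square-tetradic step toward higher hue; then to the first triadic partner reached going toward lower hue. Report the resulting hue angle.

308°

215 + 145 = 360 → 360 − 360 = 0°   (split-comp 35° ↓)
0 − 22 = -22 → -22 + 360 = 338°   (analog 22° ↓)
338 + 90 = 428 → 428 − 360 = 68°   (square ↑)
68 − 120 = -52 → -52 + 360 = 308°   (triadic ↓)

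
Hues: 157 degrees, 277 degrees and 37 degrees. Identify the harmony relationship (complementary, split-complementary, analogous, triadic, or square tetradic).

Sort the hues: 37°, 157°, 277°.
Successive gaps around the wheel: 120°, 120°, 120°.
Three hues equally spaced 120° apart form a triad.

triadic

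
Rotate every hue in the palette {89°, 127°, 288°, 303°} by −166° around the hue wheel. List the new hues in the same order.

283°, 321°, 122°, 137°

89 − 166 = -77 → -77 + 360 = 283°
127 − 166 = -39 → -39 + 360 = 321°
288 − 166 = 122°
303 − 166 = 137°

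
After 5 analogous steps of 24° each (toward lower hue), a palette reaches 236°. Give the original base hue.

356°

5 steps of 24° (toward lower hue) give a net shift of −120°.
Start = end − shift: 236 + 120 = 356°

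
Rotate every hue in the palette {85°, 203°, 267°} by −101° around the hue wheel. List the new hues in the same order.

344°, 102°, 166°

85 − 101 = -16 → -16 + 360 = 344°
203 − 101 = 102°
267 − 101 = 166°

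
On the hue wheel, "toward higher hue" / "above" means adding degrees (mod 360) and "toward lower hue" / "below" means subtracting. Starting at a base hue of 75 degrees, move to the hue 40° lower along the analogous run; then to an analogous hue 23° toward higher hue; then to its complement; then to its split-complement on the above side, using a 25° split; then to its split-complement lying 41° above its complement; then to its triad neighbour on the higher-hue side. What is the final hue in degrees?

64°

analog 40° ↓ −40°: 75 − 40 = 35°
analog 23° ↑ +23°: 35 + 23 = 58°
complement +180°: 58 + 180 = 238°
split-comp 25° ↑ +205°: 238 + 205 = 443 → 443 − 360 = 83°
split-comp 41° ↑ +221°: 83 + 221 = 304°
triadic ↑ +120°: 304 + 120 = 424 → 424 − 360 = 64°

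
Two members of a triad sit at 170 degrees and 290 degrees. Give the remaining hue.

A triad spaces three hues 120° apart.
The full set is {50°, 170°, 290°}.

50°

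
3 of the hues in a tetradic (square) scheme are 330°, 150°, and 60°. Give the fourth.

A square tetradic scheme places four hues every 90°.
The full set through 60° is {60°, 150°, 240°, 330°}.
Given {60°, 150°, 330°}, the missing hue is 240°.

240°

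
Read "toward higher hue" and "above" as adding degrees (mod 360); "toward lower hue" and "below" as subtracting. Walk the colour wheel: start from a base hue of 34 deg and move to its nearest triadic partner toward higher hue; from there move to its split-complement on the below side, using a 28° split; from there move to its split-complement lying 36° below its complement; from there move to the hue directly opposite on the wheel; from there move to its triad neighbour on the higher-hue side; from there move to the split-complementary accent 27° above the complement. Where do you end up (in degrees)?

237°

triadic ↑ +120°: 34 + 120 = 154°
split-comp 28° ↓ +152°: 154 + 152 = 306°
split-comp 36° ↓ +144°: 306 + 144 = 450 → 450 − 360 = 90°
complement +180°: 90 + 180 = 270°
triadic ↑ +120°: 270 + 120 = 390 → 390 − 360 = 30°
split-comp 27° ↑ +207°: 30 + 207 = 237°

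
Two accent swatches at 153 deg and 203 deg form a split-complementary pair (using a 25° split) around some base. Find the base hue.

The accents sit 25° either side of the complement, so the complement is their short-arc midpoint on the wheel.
Short-arc midpoint of 153° and 203°: 178°.
Base is 180° from the complement: 178 − 180 = -2 → -2 + 360 = 358°

358°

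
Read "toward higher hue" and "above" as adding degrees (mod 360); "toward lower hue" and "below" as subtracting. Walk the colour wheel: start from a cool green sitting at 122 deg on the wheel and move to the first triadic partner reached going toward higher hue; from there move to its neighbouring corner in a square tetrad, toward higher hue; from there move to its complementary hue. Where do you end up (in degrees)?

152°

+120° (triadic ↑): 122 + 120 = 242°
+90° (square ↑): 242 + 90 = 332°
+180° (complement): 332 + 180 = 512 → 512 − 360 = 152°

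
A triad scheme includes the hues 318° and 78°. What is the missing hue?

198°

A triad places three hues 120° apart.
The full set through 78° is {78°, 198°, 318°}.
Given {78°, 318°}, the missing hue is 198°.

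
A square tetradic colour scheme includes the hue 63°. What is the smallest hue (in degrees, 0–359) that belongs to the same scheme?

A square tetradic scheme places four hues every 90°.
The full set through 63° is {63°, 153°, 243°, 333°}.

63°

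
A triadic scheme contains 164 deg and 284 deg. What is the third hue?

44°

A triad spaces three hues 120° apart.
The full set is {44°, 164°, 284°}.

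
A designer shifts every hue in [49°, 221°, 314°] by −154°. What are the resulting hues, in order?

49 − 154 = -105 → -105 + 360 = 255°
221 − 154 = 67°
314 − 154 = 160°

255°, 67°, 160°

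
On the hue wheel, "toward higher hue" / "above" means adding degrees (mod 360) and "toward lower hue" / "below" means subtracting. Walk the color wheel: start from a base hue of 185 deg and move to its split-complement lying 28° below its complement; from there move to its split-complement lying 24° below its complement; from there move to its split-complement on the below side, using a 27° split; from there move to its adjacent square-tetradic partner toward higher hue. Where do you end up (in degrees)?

split-comp 28° ↓ +152°: 185 + 152 = 337°
split-comp 24° ↓ +156°: 337 + 156 = 493 → 493 − 360 = 133°
split-comp 27° ↓ +153°: 133 + 153 = 286°
square ↑ +90°: 286 + 90 = 376 → 376 − 360 = 16°

16°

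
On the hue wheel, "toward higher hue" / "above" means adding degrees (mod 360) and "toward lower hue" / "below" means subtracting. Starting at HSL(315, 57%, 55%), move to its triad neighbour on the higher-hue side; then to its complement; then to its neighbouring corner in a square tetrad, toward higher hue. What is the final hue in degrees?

345°

+120° (triadic ↑): 315 + 120 = 435 → 435 − 360 = 75°
+180° (complement): 75 + 180 = 255°
+90° (square ↑): 255 + 90 = 345°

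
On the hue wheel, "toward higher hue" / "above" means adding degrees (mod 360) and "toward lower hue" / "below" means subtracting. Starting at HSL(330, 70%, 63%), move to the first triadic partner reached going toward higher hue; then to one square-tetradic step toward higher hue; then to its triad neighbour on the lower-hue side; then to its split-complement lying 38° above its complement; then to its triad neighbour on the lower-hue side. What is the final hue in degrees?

158°

triadic ↑ +120°: 330 + 120 = 450 → 450 − 360 = 90°
square ↑ +90°: 90 + 90 = 180°
triadic ↓ −120°: 180 − 120 = 60°
split-comp 38° ↑ +218°: 60 + 218 = 278°
triadic ↓ −120°: 278 − 120 = 158°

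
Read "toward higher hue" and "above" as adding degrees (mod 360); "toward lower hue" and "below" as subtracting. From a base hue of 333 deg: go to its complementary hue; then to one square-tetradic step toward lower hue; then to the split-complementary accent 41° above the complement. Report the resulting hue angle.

+180° (complement): 333 + 180 = 513 → 513 − 360 = 153°
−90° (square ↓): 153 − 90 = 63°
+221° (split-comp 41° ↑): 63 + 221 = 284°

284°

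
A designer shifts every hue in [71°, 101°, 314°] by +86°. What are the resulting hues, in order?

71 + 86 = 157°
101 + 86 = 187°
314 + 86 = 400 → 400 − 360 = 40°

157°, 187°, 40°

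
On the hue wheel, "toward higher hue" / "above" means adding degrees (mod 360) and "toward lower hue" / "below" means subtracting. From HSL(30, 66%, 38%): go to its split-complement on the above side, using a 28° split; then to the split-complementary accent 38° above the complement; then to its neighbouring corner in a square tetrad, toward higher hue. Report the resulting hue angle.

186°

30 + 208 = 238°   (split-comp 28° ↑)
238 + 218 = 456 → 456 − 360 = 96°   (split-comp 38° ↑)
96 + 90 = 186°   (square ↑)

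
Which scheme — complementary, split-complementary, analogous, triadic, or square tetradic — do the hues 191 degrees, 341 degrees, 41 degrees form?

Sort the hues: 41°, 191°, 341°.
Successive gaps around the wheel: 150°, 150°, 60°.
Two 150° gaps and one 60° gap — a base hue opposite a pair of accents 30° either side of its complement — is the split-complementary pattern.

split-complementary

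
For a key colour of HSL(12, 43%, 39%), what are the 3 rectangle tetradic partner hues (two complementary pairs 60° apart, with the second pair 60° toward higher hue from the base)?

72°, 192° and 252°

A rectangular tetradic uses two complementary pairs 60° apart: offsets 0°, 60°, 180°, 240°.
12 + 60 = 72°
12 + 180 = 192°
12 + 240 = 252°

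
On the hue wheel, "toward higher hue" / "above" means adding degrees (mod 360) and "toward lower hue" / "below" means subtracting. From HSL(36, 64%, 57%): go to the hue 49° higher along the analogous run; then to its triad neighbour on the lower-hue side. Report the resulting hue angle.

+49° (analog 49° ↑): 36 + 49 = 85°
−120° (triadic ↓): 85 − 120 = -35 → -35 + 360 = 325°

325°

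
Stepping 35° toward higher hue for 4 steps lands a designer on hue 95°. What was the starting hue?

4 steps of 35° (toward higher hue) give a net shift of +140°.
Start = end − shift: 95 − 140 = -45 → -45 + 360 = 315°

315°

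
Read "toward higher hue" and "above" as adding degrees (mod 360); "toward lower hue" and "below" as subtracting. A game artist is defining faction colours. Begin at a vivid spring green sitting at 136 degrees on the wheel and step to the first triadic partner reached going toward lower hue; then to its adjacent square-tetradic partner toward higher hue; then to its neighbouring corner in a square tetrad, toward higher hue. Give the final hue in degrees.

196°

−120° (triadic ↓): 136 − 120 = 16°
+90° (square ↑): 16 + 90 = 106°
+90° (square ↑): 106 + 90 = 196°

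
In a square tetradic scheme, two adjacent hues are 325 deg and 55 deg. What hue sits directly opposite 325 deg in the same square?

145°

A square tetradic scheme places four hues 90° apart; opposite corners are 180° apart.
325 + 180 = 505 → 505 − 360 = 145°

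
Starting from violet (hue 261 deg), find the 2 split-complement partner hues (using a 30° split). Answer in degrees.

51° and 111°

Split-complementary hues sit 30° either side of the complement.
Complement of 261 deg: 261 + 180 = 441 → 441 − 360 = 81°
81 − 30 = 51°
81 + 30 = 111°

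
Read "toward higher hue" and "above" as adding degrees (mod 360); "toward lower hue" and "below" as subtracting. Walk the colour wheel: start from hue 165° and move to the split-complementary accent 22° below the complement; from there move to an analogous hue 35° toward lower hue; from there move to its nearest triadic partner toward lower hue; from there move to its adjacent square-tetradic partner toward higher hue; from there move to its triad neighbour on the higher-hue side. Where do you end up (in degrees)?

split-comp 22° ↓ +158°: 165 + 158 = 323°
analog 35° ↓ −35°: 323 − 35 = 288°
triadic ↓ −120°: 288 − 120 = 168°
square ↑ +90°: 168 + 90 = 258°
triadic ↑ +120°: 258 + 120 = 378 → 378 − 360 = 18°

18°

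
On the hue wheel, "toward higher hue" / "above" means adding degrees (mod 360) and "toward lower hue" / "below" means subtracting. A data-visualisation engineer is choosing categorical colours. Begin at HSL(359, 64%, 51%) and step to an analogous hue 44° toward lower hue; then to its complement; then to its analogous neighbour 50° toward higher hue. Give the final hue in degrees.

185°

359 − 44 = 315°   (analog 44° ↓)
315 + 180 = 495 → 495 − 360 = 135°   (complement)
135 + 50 = 185°   (analog 50° ↑)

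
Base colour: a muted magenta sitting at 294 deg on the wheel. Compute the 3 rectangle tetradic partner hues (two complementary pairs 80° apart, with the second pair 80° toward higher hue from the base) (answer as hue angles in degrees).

A rectangular tetradic uses two complementary pairs 80° apart: offsets 0°, 80°, 180°, 260°.
294 + 80 = 374 → 374 − 360 = 14°
294 + 180 = 474 → 474 − 360 = 114°
294 + 260 = 554 → 554 − 360 = 194°

14°, 114°, and 194°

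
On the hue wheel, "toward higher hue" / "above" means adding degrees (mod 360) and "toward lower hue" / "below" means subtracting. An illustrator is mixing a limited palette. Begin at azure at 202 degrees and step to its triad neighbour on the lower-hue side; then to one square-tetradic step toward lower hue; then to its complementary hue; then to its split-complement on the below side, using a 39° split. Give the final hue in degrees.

313°

triadic ↓ −120°: 202 − 120 = 82°
square ↓ −90°: 82 − 90 = -8 → -8 + 360 = 352°
complement +180°: 352 + 180 = 532 → 532 − 360 = 172°
split-comp 39° ↓ +141°: 172 + 141 = 313°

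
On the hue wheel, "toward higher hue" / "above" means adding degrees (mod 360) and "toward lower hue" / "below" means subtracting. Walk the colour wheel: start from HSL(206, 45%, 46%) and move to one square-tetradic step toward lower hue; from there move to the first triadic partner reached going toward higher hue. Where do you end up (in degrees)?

236°

square ↓ −90°: 206 − 90 = 116°
triadic ↑ +120°: 116 + 120 = 236°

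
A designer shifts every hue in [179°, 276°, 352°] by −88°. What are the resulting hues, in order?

91°, 188°, 264°

179 − 88 = 91°
276 − 88 = 188°
352 − 88 = 264°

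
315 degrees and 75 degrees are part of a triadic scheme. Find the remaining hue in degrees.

A triad places three hues 120° apart.
The full set through 75° is {75°, 195°, 315°}.
Given {75°, 315°}, the missing hue is 195°.

195°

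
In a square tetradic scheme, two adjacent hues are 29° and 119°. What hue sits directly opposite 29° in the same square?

209°

A square tetradic scheme places four hues 90° apart; opposite corners are 180° apart.
29 + 180 = 209°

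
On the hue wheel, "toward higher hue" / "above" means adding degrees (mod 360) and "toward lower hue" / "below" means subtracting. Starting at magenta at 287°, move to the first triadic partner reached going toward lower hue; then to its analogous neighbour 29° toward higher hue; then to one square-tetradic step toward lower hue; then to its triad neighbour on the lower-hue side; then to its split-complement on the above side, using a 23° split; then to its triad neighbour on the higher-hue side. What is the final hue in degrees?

−120° (triadic ↓): 287 − 120 = 167°
+29° (analog 29° ↑): 167 + 29 = 196°
−90° (square ↓): 196 − 90 = 106°
−120° (triadic ↓): 106 − 120 = -14 → -14 + 360 = 346°
+203° (split-comp 23° ↑): 346 + 203 = 549 → 549 − 360 = 189°
+120° (triadic ↑): 189 + 120 = 309°

309°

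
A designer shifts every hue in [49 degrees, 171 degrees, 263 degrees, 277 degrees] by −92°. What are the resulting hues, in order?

49 − 92 = -43 → -43 + 360 = 317°
171 − 92 = 79°
263 − 92 = 171°
277 − 92 = 185°

317°, 79°, 171°, 185°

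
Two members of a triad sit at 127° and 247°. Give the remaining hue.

7°

A triad spaces three hues 120° apart.
The full set is {7°, 127°, 247°}.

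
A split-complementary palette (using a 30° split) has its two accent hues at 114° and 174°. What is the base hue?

The accents sit 30° either side of the complement, so the complement is their short-arc midpoint on the wheel.
Short-arc midpoint of 114° and 174°: 144°.
Base is 180° from the complement: 144 − 180 = -36 → -36 + 360 = 324°

324°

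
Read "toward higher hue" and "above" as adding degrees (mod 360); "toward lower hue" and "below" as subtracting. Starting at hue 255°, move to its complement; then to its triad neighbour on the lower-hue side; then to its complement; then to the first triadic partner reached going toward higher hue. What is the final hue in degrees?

complement +180°: 255 + 180 = 435 → 435 − 360 = 75°
triadic ↓ −120°: 75 − 120 = -45 → -45 + 360 = 315°
complement +180°: 315 + 180 = 495 → 495 − 360 = 135°
triadic ↑ +120°: 135 + 120 = 255°

255°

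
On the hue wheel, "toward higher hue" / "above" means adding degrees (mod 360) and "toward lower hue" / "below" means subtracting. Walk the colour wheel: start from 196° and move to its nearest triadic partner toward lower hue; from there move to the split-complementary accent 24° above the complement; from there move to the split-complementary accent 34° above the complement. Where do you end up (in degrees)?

−120° (triadic ↓): 196 − 120 = 76°
+204° (split-comp 24° ↑): 76 + 204 = 280°
+214° (split-comp 34° ↑): 280 + 214 = 494 → 494 − 360 = 134°

134°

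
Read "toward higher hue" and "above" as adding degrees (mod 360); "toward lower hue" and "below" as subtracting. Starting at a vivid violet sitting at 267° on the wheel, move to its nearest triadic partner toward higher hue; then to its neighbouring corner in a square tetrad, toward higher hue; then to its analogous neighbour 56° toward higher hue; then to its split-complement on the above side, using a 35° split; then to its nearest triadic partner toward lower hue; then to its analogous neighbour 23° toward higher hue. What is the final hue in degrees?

291°

triadic ↑ +120°: 267 + 120 = 387 → 387 − 360 = 27°
square ↑ +90°: 27 + 90 = 117°
analog 56° ↑ +56°: 117 + 56 = 173°
split-comp 35° ↑ +215°: 173 + 215 = 388 → 388 − 360 = 28°
triadic ↓ −120°: 28 − 120 = -92 → -92 + 360 = 268°
analog 23° ↑ +23°: 268 + 23 = 291°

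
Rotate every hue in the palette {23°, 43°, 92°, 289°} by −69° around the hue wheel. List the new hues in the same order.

314°, 334°, 23°, 220°

23 − 69 = -46 → -46 + 360 = 314°
43 − 69 = -26 → -26 + 360 = 334°
92 − 69 = 23°
289 − 69 = 220°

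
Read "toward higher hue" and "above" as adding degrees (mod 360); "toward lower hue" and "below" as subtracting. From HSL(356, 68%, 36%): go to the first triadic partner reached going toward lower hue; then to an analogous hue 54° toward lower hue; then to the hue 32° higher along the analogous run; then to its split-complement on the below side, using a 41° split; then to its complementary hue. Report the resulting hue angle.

triadic ↓ −120°: 356 − 120 = 236°
analog 54° ↓ −54°: 236 − 54 = 182°
analog 32° ↑ +32°: 182 + 32 = 214°
split-comp 41° ↓ +139°: 214 + 139 = 353°
complement +180°: 353 + 180 = 533 → 533 − 360 = 173°

173°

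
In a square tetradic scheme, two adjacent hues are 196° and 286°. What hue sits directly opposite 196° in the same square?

A square tetradic scheme places four hues 90° apart; opposite corners are 180° apart.
196 + 180 = 376 → 376 − 360 = 16°

16°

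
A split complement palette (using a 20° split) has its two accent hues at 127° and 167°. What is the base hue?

327°

The accents sit 20° either side of the complement, so the complement is their short-arc midpoint on the wheel.
Short-arc midpoint of 127° and 167°: 147°.
Base is 180° from the complement: 147 − 180 = -33 → -33 + 360 = 327°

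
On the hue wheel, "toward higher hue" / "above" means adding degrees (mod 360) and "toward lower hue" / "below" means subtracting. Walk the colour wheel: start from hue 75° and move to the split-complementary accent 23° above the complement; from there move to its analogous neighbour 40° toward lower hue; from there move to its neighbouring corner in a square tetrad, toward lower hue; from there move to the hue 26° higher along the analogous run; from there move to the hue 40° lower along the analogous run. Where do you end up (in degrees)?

+203° (split-comp 23° ↑): 75 + 203 = 278°
−40° (analog 40° ↓): 278 − 40 = 238°
−90° (square ↓): 238 − 90 = 148°
+26° (analog 26° ↑): 148 + 26 = 174°
−40° (analog 40° ↓): 174 − 40 = 134°

134°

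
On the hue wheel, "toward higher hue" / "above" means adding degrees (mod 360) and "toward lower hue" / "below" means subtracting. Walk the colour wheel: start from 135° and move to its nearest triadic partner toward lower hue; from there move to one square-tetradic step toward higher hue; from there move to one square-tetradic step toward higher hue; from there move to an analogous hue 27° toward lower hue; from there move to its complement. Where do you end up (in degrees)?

348°

135 − 120 = 15°   (triadic ↓)
15 + 90 = 105°   (square ↑)
105 + 90 = 195°   (square ↑)
195 − 27 = 168°   (analog 27° ↓)
168 + 180 = 348°   (complement)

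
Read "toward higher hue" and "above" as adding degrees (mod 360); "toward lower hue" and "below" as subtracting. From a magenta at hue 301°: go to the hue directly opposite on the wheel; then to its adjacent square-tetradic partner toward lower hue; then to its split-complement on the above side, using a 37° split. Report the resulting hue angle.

248°

+180° (complement): 301 + 180 = 481 → 481 − 360 = 121°
−90° (square ↓): 121 − 90 = 31°
+217° (split-comp 37° ↑): 31 + 217 = 248°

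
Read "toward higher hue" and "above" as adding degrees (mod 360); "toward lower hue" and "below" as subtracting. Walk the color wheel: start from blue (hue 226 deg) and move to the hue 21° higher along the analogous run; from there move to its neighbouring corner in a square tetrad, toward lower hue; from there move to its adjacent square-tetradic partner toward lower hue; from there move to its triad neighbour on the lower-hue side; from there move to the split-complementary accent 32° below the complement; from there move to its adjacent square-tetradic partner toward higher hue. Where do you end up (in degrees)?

185°

226 + 21 = 247°   (analog 21° ↑)
247 − 90 = 157°   (square ↓)
157 − 90 = 67°   (square ↓)
67 − 120 = -53 → -53 + 360 = 307°   (triadic ↓)
307 + 148 = 455 → 455 − 360 = 95°   (split-comp 32° ↓)
95 + 90 = 185°   (square ↑)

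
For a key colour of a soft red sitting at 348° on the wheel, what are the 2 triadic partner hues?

108° and 228°

A triad places three hues 120° apart.
348 + 120 = 468 → 468 − 360 = 108°
348 + 240 = 588 → 588 − 360 = 228°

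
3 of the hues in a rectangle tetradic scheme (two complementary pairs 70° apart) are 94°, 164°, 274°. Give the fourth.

344°

A rectangular tetradic uses two complementary pairs 70° apart: offsets 0°, 70°, 180°, 250°.
Among {94°, 164°, 274°}, 274° and 94° are a 180° pair.
The remaining hue 164° needs its own complement: 164 + 180 = 344°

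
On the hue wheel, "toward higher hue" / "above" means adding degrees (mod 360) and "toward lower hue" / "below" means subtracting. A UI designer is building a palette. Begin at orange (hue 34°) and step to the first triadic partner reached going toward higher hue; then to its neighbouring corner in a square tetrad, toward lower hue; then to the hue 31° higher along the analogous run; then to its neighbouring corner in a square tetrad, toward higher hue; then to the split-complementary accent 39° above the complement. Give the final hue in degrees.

triadic ↑ +120°: 34 + 120 = 154°
square ↓ −90°: 154 − 90 = 64°
analog 31° ↑ +31°: 64 + 31 = 95°
square ↑ +90°: 95 + 90 = 185°
split-comp 39° ↑ +219°: 185 + 219 = 404 → 404 − 360 = 44°

44°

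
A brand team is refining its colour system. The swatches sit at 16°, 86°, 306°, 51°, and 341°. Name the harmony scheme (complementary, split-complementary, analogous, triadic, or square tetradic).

analogous

Sort the hues: 16°, 51°, 86°, 306°, 341°.
Successive gaps around the wheel: 35°, 35°, 220°, 35°, 35°.
A run of hues at equal small steps (35°) with one large closing gap is an analogous group.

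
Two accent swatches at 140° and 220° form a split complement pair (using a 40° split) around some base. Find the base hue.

The accents sit 40° either side of the complement, so the complement is their short-arc midpoint on the wheel.
Short-arc midpoint of 140° and 220°: 180°.
Base is 180° from the complement: 180 − 180 = 0°

0°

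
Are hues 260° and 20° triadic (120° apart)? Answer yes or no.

yes

Angular distance: |260 − 20| = 240; shorter arc = 360 − 240 = 120°.
Triadic (120° apart) requires 120°.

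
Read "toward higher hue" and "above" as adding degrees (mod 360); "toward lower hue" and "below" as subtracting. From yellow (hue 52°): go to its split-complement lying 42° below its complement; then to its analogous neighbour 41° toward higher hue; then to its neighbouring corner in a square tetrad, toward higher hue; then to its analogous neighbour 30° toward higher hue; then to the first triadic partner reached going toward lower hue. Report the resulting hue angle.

231°

+138° (split-comp 42° ↓): 52 + 138 = 190°
+41° (analog 41° ↑): 190 + 41 = 231°
+90° (square ↑): 231 + 90 = 321°
+30° (analog 30° ↑): 321 + 30 = 351°
−120° (triadic ↓): 351 − 120 = 231°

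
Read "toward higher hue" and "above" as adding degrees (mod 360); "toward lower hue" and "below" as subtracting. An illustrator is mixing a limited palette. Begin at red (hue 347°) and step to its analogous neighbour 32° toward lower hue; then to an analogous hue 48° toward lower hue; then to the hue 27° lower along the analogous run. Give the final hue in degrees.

−32° (analog 32° ↓): 347 − 32 = 315°
−48° (analog 48° ↓): 315 − 48 = 267°
−27° (analog 27° ↓): 267 − 27 = 240°

240°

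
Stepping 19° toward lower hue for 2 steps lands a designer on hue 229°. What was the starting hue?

2 steps of 19° (toward lower hue) give a net shift of −38°.
Start = end − shift: 229 + 38 = 267°

267°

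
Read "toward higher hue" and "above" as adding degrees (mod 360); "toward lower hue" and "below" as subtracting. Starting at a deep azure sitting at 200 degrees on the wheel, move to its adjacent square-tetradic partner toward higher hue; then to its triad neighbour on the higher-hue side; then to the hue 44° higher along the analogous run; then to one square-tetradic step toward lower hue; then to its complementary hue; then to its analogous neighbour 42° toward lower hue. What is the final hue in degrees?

200 + 90 = 290°   (square ↑)
290 + 120 = 410 → 410 − 360 = 50°   (triadic ↑)
50 + 44 = 94°   (analog 44° ↑)
94 − 90 = 4°   (square ↓)
4 + 180 = 184°   (complement)
184 − 42 = 142°   (analog 42° ↓)

142°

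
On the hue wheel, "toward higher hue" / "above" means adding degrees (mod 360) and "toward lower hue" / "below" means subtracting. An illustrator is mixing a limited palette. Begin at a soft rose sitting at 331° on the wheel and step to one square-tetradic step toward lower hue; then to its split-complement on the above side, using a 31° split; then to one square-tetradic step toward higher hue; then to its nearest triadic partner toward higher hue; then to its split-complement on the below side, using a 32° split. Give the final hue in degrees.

90°

−90° (square ↓): 331 − 90 = 241°
+211° (split-comp 31° ↑): 241 + 211 = 452 → 452 − 360 = 92°
+90° (square ↑): 92 + 90 = 182°
+120° (triadic ↑): 182 + 120 = 302°
+148° (split-comp 32° ↓): 302 + 148 = 450 → 450 − 360 = 90°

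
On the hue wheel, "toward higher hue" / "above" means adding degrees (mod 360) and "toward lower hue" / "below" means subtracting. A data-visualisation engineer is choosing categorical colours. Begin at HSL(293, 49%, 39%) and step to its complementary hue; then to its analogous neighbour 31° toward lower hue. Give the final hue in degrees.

+180° (complement): 293 + 180 = 473 → 473 − 360 = 113°
−31° (analog 31° ↓): 113 − 31 = 82°

82°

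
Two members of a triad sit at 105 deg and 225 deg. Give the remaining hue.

A triad spaces three hues 120° apart.
The full set is {105°, 225°, 345°}.

345°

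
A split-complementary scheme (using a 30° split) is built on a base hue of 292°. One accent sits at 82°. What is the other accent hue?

Split-complementary hues sit 30° either side of the complement.
Complement of the base 292°: 292 + 180 = 472 → 472 − 360 = 112°
The given accent 82° is 30° one side of 112°; the other accent sits 30° the other side: 112 + 30 = 142°

142°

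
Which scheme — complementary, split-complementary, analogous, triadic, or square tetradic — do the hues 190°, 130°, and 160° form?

analogous

Sort the hues: 130°, 160°, 190°.
Successive gaps around the wheel: 30°, 30°, 300°.
A run of hues at equal small steps (30°) with one large closing gap is an analogous group.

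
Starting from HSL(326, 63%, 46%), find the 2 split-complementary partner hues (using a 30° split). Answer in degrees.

116° and 176°

Split-complementary hues sit 30° either side of the complement.
Complement of 326°: 326 + 180 = 506 → 506 − 360 = 146°
146 − 30 = 116°
146 + 30 = 176°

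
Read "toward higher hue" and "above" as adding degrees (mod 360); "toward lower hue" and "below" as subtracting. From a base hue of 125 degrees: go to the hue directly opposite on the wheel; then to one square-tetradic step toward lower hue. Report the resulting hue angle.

+180° (complement): 125 + 180 = 305°
−90° (square ↓): 305 − 90 = 215°

215°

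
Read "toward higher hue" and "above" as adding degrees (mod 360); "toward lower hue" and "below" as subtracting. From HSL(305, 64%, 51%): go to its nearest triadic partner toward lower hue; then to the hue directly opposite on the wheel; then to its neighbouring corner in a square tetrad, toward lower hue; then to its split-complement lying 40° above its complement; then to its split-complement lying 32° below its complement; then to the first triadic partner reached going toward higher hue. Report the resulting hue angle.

43°

−120° (triadic ↓): 305 − 120 = 185°
+180° (complement): 185 + 180 = 365 → 365 − 360 = 5°
−90° (square ↓): 5 − 90 = -85 → -85 + 360 = 275°
+220° (split-comp 40° ↑): 275 + 220 = 495 → 495 − 360 = 135°
+148° (split-comp 32° ↓): 135 + 148 = 283°
+120° (triadic ↑): 283 + 120 = 403 → 403 − 360 = 43°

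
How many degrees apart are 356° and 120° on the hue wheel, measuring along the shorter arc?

|356 − 120| = 236.
The shorter arc is 360 − 236 = 124°.

124°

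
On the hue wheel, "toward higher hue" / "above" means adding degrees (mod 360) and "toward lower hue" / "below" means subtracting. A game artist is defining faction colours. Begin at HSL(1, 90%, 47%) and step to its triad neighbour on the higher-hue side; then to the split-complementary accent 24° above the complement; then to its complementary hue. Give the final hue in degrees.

145°

+120° (triadic ↑): 1 + 120 = 121°
+204° (split-comp 24° ↑): 121 + 204 = 325°
+180° (complement): 325 + 180 = 505 → 505 − 360 = 145°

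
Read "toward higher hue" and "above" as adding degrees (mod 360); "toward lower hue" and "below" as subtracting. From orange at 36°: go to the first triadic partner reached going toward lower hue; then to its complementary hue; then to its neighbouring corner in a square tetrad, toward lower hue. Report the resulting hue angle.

6°

36 − 120 = -84 → -84 + 360 = 276°   (triadic ↓)
276 + 180 = 456 → 456 − 360 = 96°   (complement)
96 − 90 = 6°   (square ↓)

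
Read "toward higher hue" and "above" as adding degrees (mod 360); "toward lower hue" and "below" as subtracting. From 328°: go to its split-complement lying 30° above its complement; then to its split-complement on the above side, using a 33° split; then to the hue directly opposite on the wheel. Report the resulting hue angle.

211°

split-comp 30° ↑ +210°: 328 + 210 = 538 → 538 − 360 = 178°
split-comp 33° ↑ +213°: 178 + 213 = 391 → 391 − 360 = 31°
complement +180°: 31 + 180 = 211°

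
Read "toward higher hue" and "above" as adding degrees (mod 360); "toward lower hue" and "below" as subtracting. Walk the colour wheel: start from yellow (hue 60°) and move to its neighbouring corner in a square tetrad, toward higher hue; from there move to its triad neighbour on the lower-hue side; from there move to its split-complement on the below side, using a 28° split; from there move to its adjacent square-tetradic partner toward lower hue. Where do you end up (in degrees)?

92°

square ↑ +90°: 60 + 90 = 150°
triadic ↓ −120°: 150 − 120 = 30°
split-comp 28° ↓ +152°: 30 + 152 = 182°
square ↓ −90°: 182 − 90 = 92°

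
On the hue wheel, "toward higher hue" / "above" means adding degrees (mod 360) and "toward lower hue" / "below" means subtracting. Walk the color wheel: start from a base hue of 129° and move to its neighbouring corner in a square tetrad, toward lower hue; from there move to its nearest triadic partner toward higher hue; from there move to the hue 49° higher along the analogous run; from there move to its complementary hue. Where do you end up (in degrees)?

28°

square ↓ −90°: 129 − 90 = 39°
triadic ↑ +120°: 39 + 120 = 159°
analog 49° ↑ +49°: 159 + 49 = 208°
complement +180°: 208 + 180 = 388 → 388 − 360 = 28°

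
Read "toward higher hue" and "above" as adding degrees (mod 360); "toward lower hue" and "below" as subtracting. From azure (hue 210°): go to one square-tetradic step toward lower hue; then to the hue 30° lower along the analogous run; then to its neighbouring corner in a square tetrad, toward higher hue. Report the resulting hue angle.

210 − 90 = 120°   (square ↓)
120 − 30 = 90°   (analog 30° ↓)
90 + 90 = 180°   (square ↑)

180°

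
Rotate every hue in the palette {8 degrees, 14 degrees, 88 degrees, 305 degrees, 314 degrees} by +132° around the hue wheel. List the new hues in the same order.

140°, 146°, 220°, 77°, 86°

8 + 132 = 140°
14 + 132 = 146°
88 + 132 = 220°
305 + 132 = 437 → 437 − 360 = 77°
314 + 132 = 446 → 446 − 360 = 86°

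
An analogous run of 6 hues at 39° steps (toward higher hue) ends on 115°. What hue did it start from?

280°

5 steps of 39° (toward higher hue) give a net shift of +195°.
Start = end − shift: 115 − 195 = -80 → -80 + 360 = 280°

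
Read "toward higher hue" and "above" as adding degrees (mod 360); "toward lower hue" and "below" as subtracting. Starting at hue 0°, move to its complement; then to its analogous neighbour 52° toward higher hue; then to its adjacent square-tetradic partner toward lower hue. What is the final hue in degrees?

+180° (complement): 0 + 180 = 180°
+52° (analog 52° ↑): 180 + 52 = 232°
−90° (square ↓): 232 − 90 = 142°

142°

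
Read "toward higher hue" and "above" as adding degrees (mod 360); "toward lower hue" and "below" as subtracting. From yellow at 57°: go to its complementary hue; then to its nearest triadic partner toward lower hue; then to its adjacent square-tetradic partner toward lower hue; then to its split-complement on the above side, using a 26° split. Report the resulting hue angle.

233°

complement +180°: 57 + 180 = 237°
triadic ↓ −120°: 237 − 120 = 117°
square ↓ −90°: 117 − 90 = 27°
split-comp 26° ↑ +206°: 27 + 206 = 233°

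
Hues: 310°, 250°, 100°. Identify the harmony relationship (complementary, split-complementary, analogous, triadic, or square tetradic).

Sort the hues: 100°, 250°, 310°.
Successive gaps around the wheel: 150°, 60°, 150°.
Two 150° gaps and one 60° gap — a base hue opposite a pair of accents 30° either side of its complement — is the split-complementary pattern.

split-complementary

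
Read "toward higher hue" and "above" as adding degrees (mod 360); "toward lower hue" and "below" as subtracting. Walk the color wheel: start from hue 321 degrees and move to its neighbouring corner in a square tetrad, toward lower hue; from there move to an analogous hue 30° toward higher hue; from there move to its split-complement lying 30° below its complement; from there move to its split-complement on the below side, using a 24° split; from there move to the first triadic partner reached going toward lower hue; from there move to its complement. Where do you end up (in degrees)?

267°

321 − 90 = 231°   (square ↓)
231 + 30 = 261°   (analog 30° ↑)
261 + 150 = 411 → 411 − 360 = 51°   (split-comp 30° ↓)
51 + 156 = 207°   (split-comp 24° ↓)
207 − 120 = 87°   (triadic ↓)
87 + 180 = 267°   (complement)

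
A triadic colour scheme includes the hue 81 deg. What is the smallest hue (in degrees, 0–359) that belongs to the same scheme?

81°

A triad places three hues 120° apart.
The full set through 81° is {81°, 201°, 321°}.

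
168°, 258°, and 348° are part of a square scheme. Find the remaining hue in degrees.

78°

A square tetradic scheme places four hues every 90°.
The full set through 168° is {78°, 168°, 258°, 348°}.
Given {168°, 258°, 348°}, the missing hue is 78°.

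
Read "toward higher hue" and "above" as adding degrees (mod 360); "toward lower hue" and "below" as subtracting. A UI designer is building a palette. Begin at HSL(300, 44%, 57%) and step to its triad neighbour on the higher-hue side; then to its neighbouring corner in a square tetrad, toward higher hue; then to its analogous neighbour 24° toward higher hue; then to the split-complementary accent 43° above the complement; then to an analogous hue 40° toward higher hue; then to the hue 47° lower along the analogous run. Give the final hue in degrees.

300 + 120 = 420 → 420 − 360 = 60°   (triadic ↑)
60 + 90 = 150°   (square ↑)
150 + 24 = 174°   (analog 24° ↑)
174 + 223 = 397 → 397 − 360 = 37°   (split-comp 43° ↑)
37 + 40 = 77°   (analog 40° ↑)
77 − 47 = 30°   (analog 47° ↓)

30°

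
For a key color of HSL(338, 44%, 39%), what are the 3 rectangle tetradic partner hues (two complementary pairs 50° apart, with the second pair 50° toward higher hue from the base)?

A rectangular tetradic uses two complementary pairs 50° apart: offsets 0°, 50°, 180°, 230°.
338 + 50 = 388 → 388 − 360 = 28°
338 + 180 = 518 → 518 − 360 = 158°
338 + 230 = 568 → 568 − 360 = 208°

28°, 158°, 208°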